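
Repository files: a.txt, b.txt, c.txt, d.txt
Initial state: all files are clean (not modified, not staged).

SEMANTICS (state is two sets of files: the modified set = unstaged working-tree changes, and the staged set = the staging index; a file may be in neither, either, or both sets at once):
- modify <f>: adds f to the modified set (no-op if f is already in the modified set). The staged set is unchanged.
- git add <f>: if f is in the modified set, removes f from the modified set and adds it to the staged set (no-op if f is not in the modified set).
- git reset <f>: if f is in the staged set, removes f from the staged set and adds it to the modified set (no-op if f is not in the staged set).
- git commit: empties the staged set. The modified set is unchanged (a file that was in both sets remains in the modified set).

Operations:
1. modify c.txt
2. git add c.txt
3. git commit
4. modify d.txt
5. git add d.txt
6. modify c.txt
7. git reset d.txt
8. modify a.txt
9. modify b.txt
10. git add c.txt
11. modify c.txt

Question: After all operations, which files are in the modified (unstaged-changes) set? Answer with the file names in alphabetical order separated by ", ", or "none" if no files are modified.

Answer: a.txt, b.txt, c.txt, d.txt

Derivation:
After op 1 (modify c.txt): modified={c.txt} staged={none}
After op 2 (git add c.txt): modified={none} staged={c.txt}
After op 3 (git commit): modified={none} staged={none}
After op 4 (modify d.txt): modified={d.txt} staged={none}
After op 5 (git add d.txt): modified={none} staged={d.txt}
After op 6 (modify c.txt): modified={c.txt} staged={d.txt}
After op 7 (git reset d.txt): modified={c.txt, d.txt} staged={none}
After op 8 (modify a.txt): modified={a.txt, c.txt, d.txt} staged={none}
After op 9 (modify b.txt): modified={a.txt, b.txt, c.txt, d.txt} staged={none}
After op 10 (git add c.txt): modified={a.txt, b.txt, d.txt} staged={c.txt}
After op 11 (modify c.txt): modified={a.txt, b.txt, c.txt, d.txt} staged={c.txt}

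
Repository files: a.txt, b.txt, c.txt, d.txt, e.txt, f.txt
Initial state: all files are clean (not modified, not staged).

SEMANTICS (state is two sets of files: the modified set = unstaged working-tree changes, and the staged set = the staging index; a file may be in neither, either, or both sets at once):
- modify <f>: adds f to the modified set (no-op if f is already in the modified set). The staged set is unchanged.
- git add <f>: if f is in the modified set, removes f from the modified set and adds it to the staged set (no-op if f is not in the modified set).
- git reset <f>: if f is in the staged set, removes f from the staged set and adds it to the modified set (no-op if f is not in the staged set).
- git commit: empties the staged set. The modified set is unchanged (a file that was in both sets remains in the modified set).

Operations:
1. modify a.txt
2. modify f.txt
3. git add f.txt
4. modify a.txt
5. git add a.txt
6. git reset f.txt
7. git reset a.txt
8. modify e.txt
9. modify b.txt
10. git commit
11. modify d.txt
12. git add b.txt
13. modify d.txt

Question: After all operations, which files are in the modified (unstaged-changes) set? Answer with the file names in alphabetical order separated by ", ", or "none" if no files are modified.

After op 1 (modify a.txt): modified={a.txt} staged={none}
After op 2 (modify f.txt): modified={a.txt, f.txt} staged={none}
After op 3 (git add f.txt): modified={a.txt} staged={f.txt}
After op 4 (modify a.txt): modified={a.txt} staged={f.txt}
After op 5 (git add a.txt): modified={none} staged={a.txt, f.txt}
After op 6 (git reset f.txt): modified={f.txt} staged={a.txt}
After op 7 (git reset a.txt): modified={a.txt, f.txt} staged={none}
After op 8 (modify e.txt): modified={a.txt, e.txt, f.txt} staged={none}
After op 9 (modify b.txt): modified={a.txt, b.txt, e.txt, f.txt} staged={none}
After op 10 (git commit): modified={a.txt, b.txt, e.txt, f.txt} staged={none}
After op 11 (modify d.txt): modified={a.txt, b.txt, d.txt, e.txt, f.txt} staged={none}
After op 12 (git add b.txt): modified={a.txt, d.txt, e.txt, f.txt} staged={b.txt}
After op 13 (modify d.txt): modified={a.txt, d.txt, e.txt, f.txt} staged={b.txt}

Answer: a.txt, d.txt, e.txt, f.txt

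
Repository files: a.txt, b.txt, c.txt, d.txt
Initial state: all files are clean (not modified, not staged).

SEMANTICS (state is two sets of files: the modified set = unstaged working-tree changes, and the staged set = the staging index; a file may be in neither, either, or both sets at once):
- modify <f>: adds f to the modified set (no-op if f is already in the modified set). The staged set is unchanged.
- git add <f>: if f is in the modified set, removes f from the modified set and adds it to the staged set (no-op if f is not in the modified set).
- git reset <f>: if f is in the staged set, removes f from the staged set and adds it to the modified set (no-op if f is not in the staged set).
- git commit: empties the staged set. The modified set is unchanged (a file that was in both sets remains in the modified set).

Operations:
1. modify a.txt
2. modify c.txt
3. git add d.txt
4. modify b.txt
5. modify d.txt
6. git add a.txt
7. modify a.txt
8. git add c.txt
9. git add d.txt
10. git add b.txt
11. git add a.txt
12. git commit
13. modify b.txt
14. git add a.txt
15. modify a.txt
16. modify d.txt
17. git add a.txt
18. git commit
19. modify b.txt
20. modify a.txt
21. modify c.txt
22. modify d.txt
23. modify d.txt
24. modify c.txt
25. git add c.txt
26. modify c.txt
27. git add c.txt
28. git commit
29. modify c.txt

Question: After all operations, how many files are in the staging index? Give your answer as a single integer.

After op 1 (modify a.txt): modified={a.txt} staged={none}
After op 2 (modify c.txt): modified={a.txt, c.txt} staged={none}
After op 3 (git add d.txt): modified={a.txt, c.txt} staged={none}
After op 4 (modify b.txt): modified={a.txt, b.txt, c.txt} staged={none}
After op 5 (modify d.txt): modified={a.txt, b.txt, c.txt, d.txt} staged={none}
After op 6 (git add a.txt): modified={b.txt, c.txt, d.txt} staged={a.txt}
After op 7 (modify a.txt): modified={a.txt, b.txt, c.txt, d.txt} staged={a.txt}
After op 8 (git add c.txt): modified={a.txt, b.txt, d.txt} staged={a.txt, c.txt}
After op 9 (git add d.txt): modified={a.txt, b.txt} staged={a.txt, c.txt, d.txt}
After op 10 (git add b.txt): modified={a.txt} staged={a.txt, b.txt, c.txt, d.txt}
After op 11 (git add a.txt): modified={none} staged={a.txt, b.txt, c.txt, d.txt}
After op 12 (git commit): modified={none} staged={none}
After op 13 (modify b.txt): modified={b.txt} staged={none}
After op 14 (git add a.txt): modified={b.txt} staged={none}
After op 15 (modify a.txt): modified={a.txt, b.txt} staged={none}
After op 16 (modify d.txt): modified={a.txt, b.txt, d.txt} staged={none}
After op 17 (git add a.txt): modified={b.txt, d.txt} staged={a.txt}
After op 18 (git commit): modified={b.txt, d.txt} staged={none}
After op 19 (modify b.txt): modified={b.txt, d.txt} staged={none}
After op 20 (modify a.txt): modified={a.txt, b.txt, d.txt} staged={none}
After op 21 (modify c.txt): modified={a.txt, b.txt, c.txt, d.txt} staged={none}
After op 22 (modify d.txt): modified={a.txt, b.txt, c.txt, d.txt} staged={none}
After op 23 (modify d.txt): modified={a.txt, b.txt, c.txt, d.txt} staged={none}
After op 24 (modify c.txt): modified={a.txt, b.txt, c.txt, d.txt} staged={none}
After op 25 (git add c.txt): modified={a.txt, b.txt, d.txt} staged={c.txt}
After op 26 (modify c.txt): modified={a.txt, b.txt, c.txt, d.txt} staged={c.txt}
After op 27 (git add c.txt): modified={a.txt, b.txt, d.txt} staged={c.txt}
After op 28 (git commit): modified={a.txt, b.txt, d.txt} staged={none}
After op 29 (modify c.txt): modified={a.txt, b.txt, c.txt, d.txt} staged={none}
Final staged set: {none} -> count=0

Answer: 0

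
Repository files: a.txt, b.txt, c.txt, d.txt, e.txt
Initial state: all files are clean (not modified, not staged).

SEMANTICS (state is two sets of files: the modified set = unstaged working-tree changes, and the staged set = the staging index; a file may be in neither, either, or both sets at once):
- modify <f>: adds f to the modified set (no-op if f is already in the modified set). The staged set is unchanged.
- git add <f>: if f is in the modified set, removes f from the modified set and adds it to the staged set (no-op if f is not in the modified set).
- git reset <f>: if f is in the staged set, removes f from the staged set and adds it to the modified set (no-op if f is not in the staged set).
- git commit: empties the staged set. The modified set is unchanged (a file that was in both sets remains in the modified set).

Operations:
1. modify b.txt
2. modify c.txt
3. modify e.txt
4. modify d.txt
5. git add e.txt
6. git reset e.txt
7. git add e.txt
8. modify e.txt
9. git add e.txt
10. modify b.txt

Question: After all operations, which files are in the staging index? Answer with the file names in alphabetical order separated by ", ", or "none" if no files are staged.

Answer: e.txt

Derivation:
After op 1 (modify b.txt): modified={b.txt} staged={none}
After op 2 (modify c.txt): modified={b.txt, c.txt} staged={none}
After op 3 (modify e.txt): modified={b.txt, c.txt, e.txt} staged={none}
After op 4 (modify d.txt): modified={b.txt, c.txt, d.txt, e.txt} staged={none}
After op 5 (git add e.txt): modified={b.txt, c.txt, d.txt} staged={e.txt}
After op 6 (git reset e.txt): modified={b.txt, c.txt, d.txt, e.txt} staged={none}
After op 7 (git add e.txt): modified={b.txt, c.txt, d.txt} staged={e.txt}
After op 8 (modify e.txt): modified={b.txt, c.txt, d.txt, e.txt} staged={e.txt}
After op 9 (git add e.txt): modified={b.txt, c.txt, d.txt} staged={e.txt}
After op 10 (modify b.txt): modified={b.txt, c.txt, d.txt} staged={e.txt}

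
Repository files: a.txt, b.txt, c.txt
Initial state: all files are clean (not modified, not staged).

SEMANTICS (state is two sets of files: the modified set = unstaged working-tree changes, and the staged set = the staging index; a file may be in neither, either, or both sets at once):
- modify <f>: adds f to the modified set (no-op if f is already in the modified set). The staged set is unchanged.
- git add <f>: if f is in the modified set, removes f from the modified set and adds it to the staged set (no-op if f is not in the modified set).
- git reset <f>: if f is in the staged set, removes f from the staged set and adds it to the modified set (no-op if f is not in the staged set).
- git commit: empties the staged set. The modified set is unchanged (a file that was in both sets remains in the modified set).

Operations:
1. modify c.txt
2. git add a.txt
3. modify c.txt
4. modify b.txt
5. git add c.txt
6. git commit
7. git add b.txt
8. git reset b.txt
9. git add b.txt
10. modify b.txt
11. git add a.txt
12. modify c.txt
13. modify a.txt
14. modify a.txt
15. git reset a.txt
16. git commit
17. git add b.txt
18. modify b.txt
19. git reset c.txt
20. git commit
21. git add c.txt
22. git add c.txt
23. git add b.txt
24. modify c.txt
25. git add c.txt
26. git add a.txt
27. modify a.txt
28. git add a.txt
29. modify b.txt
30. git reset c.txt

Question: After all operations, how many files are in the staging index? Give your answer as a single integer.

Answer: 2

Derivation:
After op 1 (modify c.txt): modified={c.txt} staged={none}
After op 2 (git add a.txt): modified={c.txt} staged={none}
After op 3 (modify c.txt): modified={c.txt} staged={none}
After op 4 (modify b.txt): modified={b.txt, c.txt} staged={none}
After op 5 (git add c.txt): modified={b.txt} staged={c.txt}
After op 6 (git commit): modified={b.txt} staged={none}
After op 7 (git add b.txt): modified={none} staged={b.txt}
After op 8 (git reset b.txt): modified={b.txt} staged={none}
After op 9 (git add b.txt): modified={none} staged={b.txt}
After op 10 (modify b.txt): modified={b.txt} staged={b.txt}
After op 11 (git add a.txt): modified={b.txt} staged={b.txt}
After op 12 (modify c.txt): modified={b.txt, c.txt} staged={b.txt}
After op 13 (modify a.txt): modified={a.txt, b.txt, c.txt} staged={b.txt}
After op 14 (modify a.txt): modified={a.txt, b.txt, c.txt} staged={b.txt}
After op 15 (git reset a.txt): modified={a.txt, b.txt, c.txt} staged={b.txt}
After op 16 (git commit): modified={a.txt, b.txt, c.txt} staged={none}
After op 17 (git add b.txt): modified={a.txt, c.txt} staged={b.txt}
After op 18 (modify b.txt): modified={a.txt, b.txt, c.txt} staged={b.txt}
After op 19 (git reset c.txt): modified={a.txt, b.txt, c.txt} staged={b.txt}
After op 20 (git commit): modified={a.txt, b.txt, c.txt} staged={none}
After op 21 (git add c.txt): modified={a.txt, b.txt} staged={c.txt}
After op 22 (git add c.txt): modified={a.txt, b.txt} staged={c.txt}
After op 23 (git add b.txt): modified={a.txt} staged={b.txt, c.txt}
After op 24 (modify c.txt): modified={a.txt, c.txt} staged={b.txt, c.txt}
After op 25 (git add c.txt): modified={a.txt} staged={b.txt, c.txt}
After op 26 (git add a.txt): modified={none} staged={a.txt, b.txt, c.txt}
After op 27 (modify a.txt): modified={a.txt} staged={a.txt, b.txt, c.txt}
After op 28 (git add a.txt): modified={none} staged={a.txt, b.txt, c.txt}
After op 29 (modify b.txt): modified={b.txt} staged={a.txt, b.txt, c.txt}
After op 30 (git reset c.txt): modified={b.txt, c.txt} staged={a.txt, b.txt}
Final staged set: {a.txt, b.txt} -> count=2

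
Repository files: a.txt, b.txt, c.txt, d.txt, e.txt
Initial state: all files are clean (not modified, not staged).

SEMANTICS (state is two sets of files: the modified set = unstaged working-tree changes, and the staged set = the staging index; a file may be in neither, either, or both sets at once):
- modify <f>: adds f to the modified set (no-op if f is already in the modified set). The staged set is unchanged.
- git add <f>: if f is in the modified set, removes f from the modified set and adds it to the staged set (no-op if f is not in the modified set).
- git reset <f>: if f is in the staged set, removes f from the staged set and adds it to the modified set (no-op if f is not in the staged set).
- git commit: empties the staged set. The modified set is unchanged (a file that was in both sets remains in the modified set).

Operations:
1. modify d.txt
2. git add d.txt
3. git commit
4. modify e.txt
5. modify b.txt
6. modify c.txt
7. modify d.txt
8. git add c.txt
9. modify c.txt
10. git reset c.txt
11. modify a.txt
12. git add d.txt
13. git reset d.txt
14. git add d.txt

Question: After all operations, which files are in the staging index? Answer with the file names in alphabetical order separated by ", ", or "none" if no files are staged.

Answer: d.txt

Derivation:
After op 1 (modify d.txt): modified={d.txt} staged={none}
After op 2 (git add d.txt): modified={none} staged={d.txt}
After op 3 (git commit): modified={none} staged={none}
After op 4 (modify e.txt): modified={e.txt} staged={none}
After op 5 (modify b.txt): modified={b.txt, e.txt} staged={none}
After op 6 (modify c.txt): modified={b.txt, c.txt, e.txt} staged={none}
After op 7 (modify d.txt): modified={b.txt, c.txt, d.txt, e.txt} staged={none}
After op 8 (git add c.txt): modified={b.txt, d.txt, e.txt} staged={c.txt}
After op 9 (modify c.txt): modified={b.txt, c.txt, d.txt, e.txt} staged={c.txt}
After op 10 (git reset c.txt): modified={b.txt, c.txt, d.txt, e.txt} staged={none}
After op 11 (modify a.txt): modified={a.txt, b.txt, c.txt, d.txt, e.txt} staged={none}
After op 12 (git add d.txt): modified={a.txt, b.txt, c.txt, e.txt} staged={d.txt}
After op 13 (git reset d.txt): modified={a.txt, b.txt, c.txt, d.txt, e.txt} staged={none}
After op 14 (git add d.txt): modified={a.txt, b.txt, c.txt, e.txt} staged={d.txt}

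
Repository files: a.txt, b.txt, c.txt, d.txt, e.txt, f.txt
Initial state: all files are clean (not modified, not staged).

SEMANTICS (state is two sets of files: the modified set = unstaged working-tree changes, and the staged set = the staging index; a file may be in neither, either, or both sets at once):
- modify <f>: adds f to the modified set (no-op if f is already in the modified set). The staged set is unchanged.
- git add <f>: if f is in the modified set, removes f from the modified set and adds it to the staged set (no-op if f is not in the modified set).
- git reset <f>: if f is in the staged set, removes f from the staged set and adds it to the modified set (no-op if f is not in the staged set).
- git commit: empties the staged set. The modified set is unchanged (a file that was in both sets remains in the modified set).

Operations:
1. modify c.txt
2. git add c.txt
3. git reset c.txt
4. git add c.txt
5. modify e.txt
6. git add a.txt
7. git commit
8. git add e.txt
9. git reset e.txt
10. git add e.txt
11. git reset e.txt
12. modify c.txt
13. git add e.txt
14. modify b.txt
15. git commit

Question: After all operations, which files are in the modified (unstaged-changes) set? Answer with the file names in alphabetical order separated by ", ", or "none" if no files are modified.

Answer: b.txt, c.txt

Derivation:
After op 1 (modify c.txt): modified={c.txt} staged={none}
After op 2 (git add c.txt): modified={none} staged={c.txt}
After op 3 (git reset c.txt): modified={c.txt} staged={none}
After op 4 (git add c.txt): modified={none} staged={c.txt}
After op 5 (modify e.txt): modified={e.txt} staged={c.txt}
After op 6 (git add a.txt): modified={e.txt} staged={c.txt}
After op 7 (git commit): modified={e.txt} staged={none}
After op 8 (git add e.txt): modified={none} staged={e.txt}
After op 9 (git reset e.txt): modified={e.txt} staged={none}
After op 10 (git add e.txt): modified={none} staged={e.txt}
After op 11 (git reset e.txt): modified={e.txt} staged={none}
After op 12 (modify c.txt): modified={c.txt, e.txt} staged={none}
After op 13 (git add e.txt): modified={c.txt} staged={e.txt}
After op 14 (modify b.txt): modified={b.txt, c.txt} staged={e.txt}
After op 15 (git commit): modified={b.txt, c.txt} staged={none}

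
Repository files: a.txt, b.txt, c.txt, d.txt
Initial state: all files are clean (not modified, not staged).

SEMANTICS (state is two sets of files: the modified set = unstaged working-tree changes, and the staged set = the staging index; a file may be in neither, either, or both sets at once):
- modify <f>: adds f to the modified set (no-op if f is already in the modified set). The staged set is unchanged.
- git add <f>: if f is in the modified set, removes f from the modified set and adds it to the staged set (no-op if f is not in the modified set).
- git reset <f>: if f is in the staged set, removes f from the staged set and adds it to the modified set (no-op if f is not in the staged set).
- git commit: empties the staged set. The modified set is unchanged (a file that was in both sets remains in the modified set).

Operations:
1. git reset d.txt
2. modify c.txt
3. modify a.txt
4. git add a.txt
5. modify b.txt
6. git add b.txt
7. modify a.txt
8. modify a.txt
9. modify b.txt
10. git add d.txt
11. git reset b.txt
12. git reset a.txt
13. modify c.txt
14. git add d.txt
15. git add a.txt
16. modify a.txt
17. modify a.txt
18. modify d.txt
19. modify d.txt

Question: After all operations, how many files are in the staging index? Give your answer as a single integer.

Answer: 1

Derivation:
After op 1 (git reset d.txt): modified={none} staged={none}
After op 2 (modify c.txt): modified={c.txt} staged={none}
After op 3 (modify a.txt): modified={a.txt, c.txt} staged={none}
After op 4 (git add a.txt): modified={c.txt} staged={a.txt}
After op 5 (modify b.txt): modified={b.txt, c.txt} staged={a.txt}
After op 6 (git add b.txt): modified={c.txt} staged={a.txt, b.txt}
After op 7 (modify a.txt): modified={a.txt, c.txt} staged={a.txt, b.txt}
After op 8 (modify a.txt): modified={a.txt, c.txt} staged={a.txt, b.txt}
After op 9 (modify b.txt): modified={a.txt, b.txt, c.txt} staged={a.txt, b.txt}
After op 10 (git add d.txt): modified={a.txt, b.txt, c.txt} staged={a.txt, b.txt}
After op 11 (git reset b.txt): modified={a.txt, b.txt, c.txt} staged={a.txt}
After op 12 (git reset a.txt): modified={a.txt, b.txt, c.txt} staged={none}
After op 13 (modify c.txt): modified={a.txt, b.txt, c.txt} staged={none}
After op 14 (git add d.txt): modified={a.txt, b.txt, c.txt} staged={none}
After op 15 (git add a.txt): modified={b.txt, c.txt} staged={a.txt}
After op 16 (modify a.txt): modified={a.txt, b.txt, c.txt} staged={a.txt}
After op 17 (modify a.txt): modified={a.txt, b.txt, c.txt} staged={a.txt}
After op 18 (modify d.txt): modified={a.txt, b.txt, c.txt, d.txt} staged={a.txt}
After op 19 (modify d.txt): modified={a.txt, b.txt, c.txt, d.txt} staged={a.txt}
Final staged set: {a.txt} -> count=1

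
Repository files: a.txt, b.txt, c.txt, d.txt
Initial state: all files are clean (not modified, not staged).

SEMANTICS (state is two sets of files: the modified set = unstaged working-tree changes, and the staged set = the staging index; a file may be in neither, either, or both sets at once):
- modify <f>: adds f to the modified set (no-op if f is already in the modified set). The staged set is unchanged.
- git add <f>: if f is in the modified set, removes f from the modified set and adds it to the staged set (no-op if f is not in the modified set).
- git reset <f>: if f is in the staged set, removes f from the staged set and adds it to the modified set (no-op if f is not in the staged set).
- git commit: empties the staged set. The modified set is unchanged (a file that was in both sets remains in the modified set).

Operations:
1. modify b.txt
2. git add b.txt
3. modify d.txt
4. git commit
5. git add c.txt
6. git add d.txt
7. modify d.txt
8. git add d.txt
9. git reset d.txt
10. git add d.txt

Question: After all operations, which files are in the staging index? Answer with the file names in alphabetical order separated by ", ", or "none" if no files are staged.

After op 1 (modify b.txt): modified={b.txt} staged={none}
After op 2 (git add b.txt): modified={none} staged={b.txt}
After op 3 (modify d.txt): modified={d.txt} staged={b.txt}
After op 4 (git commit): modified={d.txt} staged={none}
After op 5 (git add c.txt): modified={d.txt} staged={none}
After op 6 (git add d.txt): modified={none} staged={d.txt}
After op 7 (modify d.txt): modified={d.txt} staged={d.txt}
After op 8 (git add d.txt): modified={none} staged={d.txt}
After op 9 (git reset d.txt): modified={d.txt} staged={none}
After op 10 (git add d.txt): modified={none} staged={d.txt}

Answer: d.txt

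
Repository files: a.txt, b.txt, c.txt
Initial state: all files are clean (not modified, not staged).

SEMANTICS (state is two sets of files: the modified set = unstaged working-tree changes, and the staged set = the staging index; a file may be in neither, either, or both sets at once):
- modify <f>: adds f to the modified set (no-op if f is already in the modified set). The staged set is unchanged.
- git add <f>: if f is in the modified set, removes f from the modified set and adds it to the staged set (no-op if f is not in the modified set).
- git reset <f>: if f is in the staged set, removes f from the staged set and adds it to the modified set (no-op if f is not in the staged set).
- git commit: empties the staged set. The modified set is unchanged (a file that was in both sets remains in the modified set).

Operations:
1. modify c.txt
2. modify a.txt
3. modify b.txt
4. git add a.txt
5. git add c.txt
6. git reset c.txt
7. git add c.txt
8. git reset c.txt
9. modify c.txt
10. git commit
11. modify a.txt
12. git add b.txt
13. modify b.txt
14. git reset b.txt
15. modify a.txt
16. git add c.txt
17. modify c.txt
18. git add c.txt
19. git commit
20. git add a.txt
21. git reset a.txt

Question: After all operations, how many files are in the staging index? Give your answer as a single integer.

Answer: 0

Derivation:
After op 1 (modify c.txt): modified={c.txt} staged={none}
After op 2 (modify a.txt): modified={a.txt, c.txt} staged={none}
After op 3 (modify b.txt): modified={a.txt, b.txt, c.txt} staged={none}
After op 4 (git add a.txt): modified={b.txt, c.txt} staged={a.txt}
After op 5 (git add c.txt): modified={b.txt} staged={a.txt, c.txt}
After op 6 (git reset c.txt): modified={b.txt, c.txt} staged={a.txt}
After op 7 (git add c.txt): modified={b.txt} staged={a.txt, c.txt}
After op 8 (git reset c.txt): modified={b.txt, c.txt} staged={a.txt}
After op 9 (modify c.txt): modified={b.txt, c.txt} staged={a.txt}
After op 10 (git commit): modified={b.txt, c.txt} staged={none}
After op 11 (modify a.txt): modified={a.txt, b.txt, c.txt} staged={none}
After op 12 (git add b.txt): modified={a.txt, c.txt} staged={b.txt}
After op 13 (modify b.txt): modified={a.txt, b.txt, c.txt} staged={b.txt}
After op 14 (git reset b.txt): modified={a.txt, b.txt, c.txt} staged={none}
After op 15 (modify a.txt): modified={a.txt, b.txt, c.txt} staged={none}
After op 16 (git add c.txt): modified={a.txt, b.txt} staged={c.txt}
After op 17 (modify c.txt): modified={a.txt, b.txt, c.txt} staged={c.txt}
After op 18 (git add c.txt): modified={a.txt, b.txt} staged={c.txt}
After op 19 (git commit): modified={a.txt, b.txt} staged={none}
After op 20 (git add a.txt): modified={b.txt} staged={a.txt}
After op 21 (git reset a.txt): modified={a.txt, b.txt} staged={none}
Final staged set: {none} -> count=0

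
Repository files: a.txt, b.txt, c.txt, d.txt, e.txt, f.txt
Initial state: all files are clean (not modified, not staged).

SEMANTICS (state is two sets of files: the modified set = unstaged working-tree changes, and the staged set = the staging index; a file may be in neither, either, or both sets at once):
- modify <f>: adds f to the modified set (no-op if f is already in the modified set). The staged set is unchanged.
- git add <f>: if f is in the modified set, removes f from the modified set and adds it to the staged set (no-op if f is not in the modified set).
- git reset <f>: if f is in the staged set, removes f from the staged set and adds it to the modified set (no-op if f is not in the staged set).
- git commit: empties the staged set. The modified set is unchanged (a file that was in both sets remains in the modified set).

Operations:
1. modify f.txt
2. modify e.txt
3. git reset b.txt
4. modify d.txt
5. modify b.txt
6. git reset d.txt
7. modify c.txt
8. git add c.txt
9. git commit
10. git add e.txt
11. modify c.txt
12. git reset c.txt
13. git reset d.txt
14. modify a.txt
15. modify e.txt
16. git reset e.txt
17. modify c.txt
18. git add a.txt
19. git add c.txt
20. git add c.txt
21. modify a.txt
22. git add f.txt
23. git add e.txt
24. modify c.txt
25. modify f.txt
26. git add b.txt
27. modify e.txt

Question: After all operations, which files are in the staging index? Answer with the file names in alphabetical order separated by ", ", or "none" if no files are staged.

After op 1 (modify f.txt): modified={f.txt} staged={none}
After op 2 (modify e.txt): modified={e.txt, f.txt} staged={none}
After op 3 (git reset b.txt): modified={e.txt, f.txt} staged={none}
After op 4 (modify d.txt): modified={d.txt, e.txt, f.txt} staged={none}
After op 5 (modify b.txt): modified={b.txt, d.txt, e.txt, f.txt} staged={none}
After op 6 (git reset d.txt): modified={b.txt, d.txt, e.txt, f.txt} staged={none}
After op 7 (modify c.txt): modified={b.txt, c.txt, d.txt, e.txt, f.txt} staged={none}
After op 8 (git add c.txt): modified={b.txt, d.txt, e.txt, f.txt} staged={c.txt}
After op 9 (git commit): modified={b.txt, d.txt, e.txt, f.txt} staged={none}
After op 10 (git add e.txt): modified={b.txt, d.txt, f.txt} staged={e.txt}
After op 11 (modify c.txt): modified={b.txt, c.txt, d.txt, f.txt} staged={e.txt}
After op 12 (git reset c.txt): modified={b.txt, c.txt, d.txt, f.txt} staged={e.txt}
After op 13 (git reset d.txt): modified={b.txt, c.txt, d.txt, f.txt} staged={e.txt}
After op 14 (modify a.txt): modified={a.txt, b.txt, c.txt, d.txt, f.txt} staged={e.txt}
After op 15 (modify e.txt): modified={a.txt, b.txt, c.txt, d.txt, e.txt, f.txt} staged={e.txt}
After op 16 (git reset e.txt): modified={a.txt, b.txt, c.txt, d.txt, e.txt, f.txt} staged={none}
After op 17 (modify c.txt): modified={a.txt, b.txt, c.txt, d.txt, e.txt, f.txt} staged={none}
After op 18 (git add a.txt): modified={b.txt, c.txt, d.txt, e.txt, f.txt} staged={a.txt}
After op 19 (git add c.txt): modified={b.txt, d.txt, e.txt, f.txt} staged={a.txt, c.txt}
After op 20 (git add c.txt): modified={b.txt, d.txt, e.txt, f.txt} staged={a.txt, c.txt}
After op 21 (modify a.txt): modified={a.txt, b.txt, d.txt, e.txt, f.txt} staged={a.txt, c.txt}
After op 22 (git add f.txt): modified={a.txt, b.txt, d.txt, e.txt} staged={a.txt, c.txt, f.txt}
After op 23 (git add e.txt): modified={a.txt, b.txt, d.txt} staged={a.txt, c.txt, e.txt, f.txt}
After op 24 (modify c.txt): modified={a.txt, b.txt, c.txt, d.txt} staged={a.txt, c.txt, e.txt, f.txt}
After op 25 (modify f.txt): modified={a.txt, b.txt, c.txt, d.txt, f.txt} staged={a.txt, c.txt, e.txt, f.txt}
After op 26 (git add b.txt): modified={a.txt, c.txt, d.txt, f.txt} staged={a.txt, b.txt, c.txt, e.txt, f.txt}
After op 27 (modify e.txt): modified={a.txt, c.txt, d.txt, e.txt, f.txt} staged={a.txt, b.txt, c.txt, e.txt, f.txt}

Answer: a.txt, b.txt, c.txt, e.txt, f.txt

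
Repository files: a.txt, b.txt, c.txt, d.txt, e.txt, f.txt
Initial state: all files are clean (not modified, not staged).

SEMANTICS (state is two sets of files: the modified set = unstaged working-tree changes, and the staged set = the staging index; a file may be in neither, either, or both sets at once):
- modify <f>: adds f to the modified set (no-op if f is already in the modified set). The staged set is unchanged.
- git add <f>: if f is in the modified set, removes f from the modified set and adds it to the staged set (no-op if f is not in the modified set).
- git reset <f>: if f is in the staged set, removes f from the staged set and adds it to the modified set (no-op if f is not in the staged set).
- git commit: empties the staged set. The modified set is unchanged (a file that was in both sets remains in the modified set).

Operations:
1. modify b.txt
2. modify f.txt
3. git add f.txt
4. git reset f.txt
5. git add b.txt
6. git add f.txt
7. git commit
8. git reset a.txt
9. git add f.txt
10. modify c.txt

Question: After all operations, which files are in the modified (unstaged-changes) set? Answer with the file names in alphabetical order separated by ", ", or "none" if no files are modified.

Answer: c.txt

Derivation:
After op 1 (modify b.txt): modified={b.txt} staged={none}
After op 2 (modify f.txt): modified={b.txt, f.txt} staged={none}
After op 3 (git add f.txt): modified={b.txt} staged={f.txt}
After op 4 (git reset f.txt): modified={b.txt, f.txt} staged={none}
After op 5 (git add b.txt): modified={f.txt} staged={b.txt}
After op 6 (git add f.txt): modified={none} staged={b.txt, f.txt}
After op 7 (git commit): modified={none} staged={none}
After op 8 (git reset a.txt): modified={none} staged={none}
After op 9 (git add f.txt): modified={none} staged={none}
After op 10 (modify c.txt): modified={c.txt} staged={none}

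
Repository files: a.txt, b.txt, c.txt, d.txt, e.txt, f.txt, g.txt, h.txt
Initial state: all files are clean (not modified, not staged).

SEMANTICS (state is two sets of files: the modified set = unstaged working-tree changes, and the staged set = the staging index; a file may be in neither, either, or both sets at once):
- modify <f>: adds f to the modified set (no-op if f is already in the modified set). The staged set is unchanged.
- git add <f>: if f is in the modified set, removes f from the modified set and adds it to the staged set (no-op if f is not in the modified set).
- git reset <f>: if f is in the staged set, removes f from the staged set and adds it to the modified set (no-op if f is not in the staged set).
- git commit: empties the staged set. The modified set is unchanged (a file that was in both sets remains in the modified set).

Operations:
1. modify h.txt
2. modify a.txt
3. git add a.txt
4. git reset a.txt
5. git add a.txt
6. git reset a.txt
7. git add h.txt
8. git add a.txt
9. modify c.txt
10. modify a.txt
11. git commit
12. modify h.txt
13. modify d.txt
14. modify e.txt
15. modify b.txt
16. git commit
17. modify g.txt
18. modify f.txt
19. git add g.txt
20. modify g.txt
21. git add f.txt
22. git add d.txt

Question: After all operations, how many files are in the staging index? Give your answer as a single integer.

Answer: 3

Derivation:
After op 1 (modify h.txt): modified={h.txt} staged={none}
After op 2 (modify a.txt): modified={a.txt, h.txt} staged={none}
After op 3 (git add a.txt): modified={h.txt} staged={a.txt}
After op 4 (git reset a.txt): modified={a.txt, h.txt} staged={none}
After op 5 (git add a.txt): modified={h.txt} staged={a.txt}
After op 6 (git reset a.txt): modified={a.txt, h.txt} staged={none}
After op 7 (git add h.txt): modified={a.txt} staged={h.txt}
After op 8 (git add a.txt): modified={none} staged={a.txt, h.txt}
After op 9 (modify c.txt): modified={c.txt} staged={a.txt, h.txt}
After op 10 (modify a.txt): modified={a.txt, c.txt} staged={a.txt, h.txt}
After op 11 (git commit): modified={a.txt, c.txt} staged={none}
After op 12 (modify h.txt): modified={a.txt, c.txt, h.txt} staged={none}
After op 13 (modify d.txt): modified={a.txt, c.txt, d.txt, h.txt} staged={none}
After op 14 (modify e.txt): modified={a.txt, c.txt, d.txt, e.txt, h.txt} staged={none}
After op 15 (modify b.txt): modified={a.txt, b.txt, c.txt, d.txt, e.txt, h.txt} staged={none}
After op 16 (git commit): modified={a.txt, b.txt, c.txt, d.txt, e.txt, h.txt} staged={none}
After op 17 (modify g.txt): modified={a.txt, b.txt, c.txt, d.txt, e.txt, g.txt, h.txt} staged={none}
After op 18 (modify f.txt): modified={a.txt, b.txt, c.txt, d.txt, e.txt, f.txt, g.txt, h.txt} staged={none}
After op 19 (git add g.txt): modified={a.txt, b.txt, c.txt, d.txt, e.txt, f.txt, h.txt} staged={g.txt}
After op 20 (modify g.txt): modified={a.txt, b.txt, c.txt, d.txt, e.txt, f.txt, g.txt, h.txt} staged={g.txt}
After op 21 (git add f.txt): modified={a.txt, b.txt, c.txt, d.txt, e.txt, g.txt, h.txt} staged={f.txt, g.txt}
After op 22 (git add d.txt): modified={a.txt, b.txt, c.txt, e.txt, g.txt, h.txt} staged={d.txt, f.txt, g.txt}
Final staged set: {d.txt, f.txt, g.txt} -> count=3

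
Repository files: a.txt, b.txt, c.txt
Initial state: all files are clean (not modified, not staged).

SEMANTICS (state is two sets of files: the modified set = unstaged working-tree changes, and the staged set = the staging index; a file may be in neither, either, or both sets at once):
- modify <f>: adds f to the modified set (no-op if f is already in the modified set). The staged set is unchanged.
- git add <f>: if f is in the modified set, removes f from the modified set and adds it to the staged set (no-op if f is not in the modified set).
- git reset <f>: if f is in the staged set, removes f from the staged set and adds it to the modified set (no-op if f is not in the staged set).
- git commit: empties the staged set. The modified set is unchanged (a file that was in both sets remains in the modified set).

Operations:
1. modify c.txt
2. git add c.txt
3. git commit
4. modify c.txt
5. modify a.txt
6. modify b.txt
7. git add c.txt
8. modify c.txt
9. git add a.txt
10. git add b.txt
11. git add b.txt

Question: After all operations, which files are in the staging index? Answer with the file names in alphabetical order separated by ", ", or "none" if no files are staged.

Answer: a.txt, b.txt, c.txt

Derivation:
After op 1 (modify c.txt): modified={c.txt} staged={none}
After op 2 (git add c.txt): modified={none} staged={c.txt}
After op 3 (git commit): modified={none} staged={none}
After op 4 (modify c.txt): modified={c.txt} staged={none}
After op 5 (modify a.txt): modified={a.txt, c.txt} staged={none}
After op 6 (modify b.txt): modified={a.txt, b.txt, c.txt} staged={none}
After op 7 (git add c.txt): modified={a.txt, b.txt} staged={c.txt}
After op 8 (modify c.txt): modified={a.txt, b.txt, c.txt} staged={c.txt}
After op 9 (git add a.txt): modified={b.txt, c.txt} staged={a.txt, c.txt}
After op 10 (git add b.txt): modified={c.txt} staged={a.txt, b.txt, c.txt}
After op 11 (git add b.txt): modified={c.txt} staged={a.txt, b.txt, c.txt}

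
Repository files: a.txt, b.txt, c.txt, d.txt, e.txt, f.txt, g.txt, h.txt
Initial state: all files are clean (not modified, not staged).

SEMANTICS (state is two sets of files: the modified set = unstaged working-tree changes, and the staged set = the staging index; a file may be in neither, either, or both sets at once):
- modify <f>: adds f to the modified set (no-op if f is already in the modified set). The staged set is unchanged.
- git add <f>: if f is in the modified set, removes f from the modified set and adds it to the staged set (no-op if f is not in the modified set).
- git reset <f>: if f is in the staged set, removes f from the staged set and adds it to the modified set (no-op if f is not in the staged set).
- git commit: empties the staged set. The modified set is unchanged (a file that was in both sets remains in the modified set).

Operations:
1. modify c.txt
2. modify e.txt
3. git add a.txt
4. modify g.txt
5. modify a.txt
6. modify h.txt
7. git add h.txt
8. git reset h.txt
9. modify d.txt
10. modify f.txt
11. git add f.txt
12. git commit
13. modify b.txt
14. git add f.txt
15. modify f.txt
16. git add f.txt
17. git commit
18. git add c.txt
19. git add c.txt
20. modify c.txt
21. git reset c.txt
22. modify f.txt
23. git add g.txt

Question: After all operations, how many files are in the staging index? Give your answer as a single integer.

Answer: 1

Derivation:
After op 1 (modify c.txt): modified={c.txt} staged={none}
After op 2 (modify e.txt): modified={c.txt, e.txt} staged={none}
After op 3 (git add a.txt): modified={c.txt, e.txt} staged={none}
After op 4 (modify g.txt): modified={c.txt, e.txt, g.txt} staged={none}
After op 5 (modify a.txt): modified={a.txt, c.txt, e.txt, g.txt} staged={none}
After op 6 (modify h.txt): modified={a.txt, c.txt, e.txt, g.txt, h.txt} staged={none}
After op 7 (git add h.txt): modified={a.txt, c.txt, e.txt, g.txt} staged={h.txt}
After op 8 (git reset h.txt): modified={a.txt, c.txt, e.txt, g.txt, h.txt} staged={none}
After op 9 (modify d.txt): modified={a.txt, c.txt, d.txt, e.txt, g.txt, h.txt} staged={none}
After op 10 (modify f.txt): modified={a.txt, c.txt, d.txt, e.txt, f.txt, g.txt, h.txt} staged={none}
After op 11 (git add f.txt): modified={a.txt, c.txt, d.txt, e.txt, g.txt, h.txt} staged={f.txt}
After op 12 (git commit): modified={a.txt, c.txt, d.txt, e.txt, g.txt, h.txt} staged={none}
After op 13 (modify b.txt): modified={a.txt, b.txt, c.txt, d.txt, e.txt, g.txt, h.txt} staged={none}
After op 14 (git add f.txt): modified={a.txt, b.txt, c.txt, d.txt, e.txt, g.txt, h.txt} staged={none}
After op 15 (modify f.txt): modified={a.txt, b.txt, c.txt, d.txt, e.txt, f.txt, g.txt, h.txt} staged={none}
After op 16 (git add f.txt): modified={a.txt, b.txt, c.txt, d.txt, e.txt, g.txt, h.txt} staged={f.txt}
After op 17 (git commit): modified={a.txt, b.txt, c.txt, d.txt, e.txt, g.txt, h.txt} staged={none}
After op 18 (git add c.txt): modified={a.txt, b.txt, d.txt, e.txt, g.txt, h.txt} staged={c.txt}
After op 19 (git add c.txt): modified={a.txt, b.txt, d.txt, e.txt, g.txt, h.txt} staged={c.txt}
After op 20 (modify c.txt): modified={a.txt, b.txt, c.txt, d.txt, e.txt, g.txt, h.txt} staged={c.txt}
After op 21 (git reset c.txt): modified={a.txt, b.txt, c.txt, d.txt, e.txt, g.txt, h.txt} staged={none}
After op 22 (modify f.txt): modified={a.txt, b.txt, c.txt, d.txt, e.txt, f.txt, g.txt, h.txt} staged={none}
After op 23 (git add g.txt): modified={a.txt, b.txt, c.txt, d.txt, e.txt, f.txt, h.txt} staged={g.txt}
Final staged set: {g.txt} -> count=1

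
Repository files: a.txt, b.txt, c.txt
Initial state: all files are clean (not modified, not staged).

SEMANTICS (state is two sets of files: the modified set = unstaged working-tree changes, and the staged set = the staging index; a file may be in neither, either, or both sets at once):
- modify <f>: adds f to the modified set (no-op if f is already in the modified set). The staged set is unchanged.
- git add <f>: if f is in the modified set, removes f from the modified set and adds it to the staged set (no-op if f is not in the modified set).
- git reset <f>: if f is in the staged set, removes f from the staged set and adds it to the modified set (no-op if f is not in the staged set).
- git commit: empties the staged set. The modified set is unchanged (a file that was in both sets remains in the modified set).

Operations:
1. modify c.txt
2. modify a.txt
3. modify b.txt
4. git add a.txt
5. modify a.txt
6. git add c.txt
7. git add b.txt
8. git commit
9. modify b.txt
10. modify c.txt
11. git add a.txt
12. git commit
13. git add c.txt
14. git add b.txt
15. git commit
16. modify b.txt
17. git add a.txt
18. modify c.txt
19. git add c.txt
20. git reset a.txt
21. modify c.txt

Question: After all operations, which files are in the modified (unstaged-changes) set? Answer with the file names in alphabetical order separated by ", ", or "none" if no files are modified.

After op 1 (modify c.txt): modified={c.txt} staged={none}
After op 2 (modify a.txt): modified={a.txt, c.txt} staged={none}
After op 3 (modify b.txt): modified={a.txt, b.txt, c.txt} staged={none}
After op 4 (git add a.txt): modified={b.txt, c.txt} staged={a.txt}
After op 5 (modify a.txt): modified={a.txt, b.txt, c.txt} staged={a.txt}
After op 6 (git add c.txt): modified={a.txt, b.txt} staged={a.txt, c.txt}
After op 7 (git add b.txt): modified={a.txt} staged={a.txt, b.txt, c.txt}
After op 8 (git commit): modified={a.txt} staged={none}
After op 9 (modify b.txt): modified={a.txt, b.txt} staged={none}
After op 10 (modify c.txt): modified={a.txt, b.txt, c.txt} staged={none}
After op 11 (git add a.txt): modified={b.txt, c.txt} staged={a.txt}
After op 12 (git commit): modified={b.txt, c.txt} staged={none}
After op 13 (git add c.txt): modified={b.txt} staged={c.txt}
After op 14 (git add b.txt): modified={none} staged={b.txt, c.txt}
After op 15 (git commit): modified={none} staged={none}
After op 16 (modify b.txt): modified={b.txt} staged={none}
After op 17 (git add a.txt): modified={b.txt} staged={none}
After op 18 (modify c.txt): modified={b.txt, c.txt} staged={none}
After op 19 (git add c.txt): modified={b.txt} staged={c.txt}
After op 20 (git reset a.txt): modified={b.txt} staged={c.txt}
After op 21 (modify c.txt): modified={b.txt, c.txt} staged={c.txt}

Answer: b.txt, c.txt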